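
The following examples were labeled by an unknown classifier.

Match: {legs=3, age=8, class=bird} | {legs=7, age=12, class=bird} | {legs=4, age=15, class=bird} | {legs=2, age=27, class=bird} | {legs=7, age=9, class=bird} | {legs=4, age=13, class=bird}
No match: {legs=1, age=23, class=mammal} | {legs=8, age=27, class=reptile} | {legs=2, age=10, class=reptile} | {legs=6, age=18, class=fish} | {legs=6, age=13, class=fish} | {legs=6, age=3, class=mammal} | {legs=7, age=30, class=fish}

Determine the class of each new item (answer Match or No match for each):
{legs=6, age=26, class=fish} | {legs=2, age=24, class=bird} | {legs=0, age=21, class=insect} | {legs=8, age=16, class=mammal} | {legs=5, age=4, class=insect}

The simplest hypothesis consistent with all the labels is: class is bird.

No match, Match, No match, No match, No match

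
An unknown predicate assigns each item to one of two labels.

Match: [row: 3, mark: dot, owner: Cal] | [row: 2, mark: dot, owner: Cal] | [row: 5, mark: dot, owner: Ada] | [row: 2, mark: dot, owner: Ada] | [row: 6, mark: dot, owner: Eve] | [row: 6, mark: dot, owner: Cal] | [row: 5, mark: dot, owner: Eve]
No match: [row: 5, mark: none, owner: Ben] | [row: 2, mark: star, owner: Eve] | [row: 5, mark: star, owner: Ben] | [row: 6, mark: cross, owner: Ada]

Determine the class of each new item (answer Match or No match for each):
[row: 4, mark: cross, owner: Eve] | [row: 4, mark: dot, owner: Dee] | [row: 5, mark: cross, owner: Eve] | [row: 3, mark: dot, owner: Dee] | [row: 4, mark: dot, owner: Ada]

No match, Match, No match, Match, Match

All 'Match' examples share one property — mark is dot — and every 'No match' example lacks it.
[row: 4, mark: cross, owner: Eve]: mark is cross — doesn't qualify, so No match. [row: 4, mark: dot, owner: Dee]: mark is dot — fits, so Match. [row: 5, mark: cross, owner: Eve]: mark is cross — doesn't qualify, so No match. [row: 3, mark: dot, owner: Dee]: mark is dot — fits, so Match. [row: 4, mark: dot, owner: Ada]: mark is dot — fits, so Match.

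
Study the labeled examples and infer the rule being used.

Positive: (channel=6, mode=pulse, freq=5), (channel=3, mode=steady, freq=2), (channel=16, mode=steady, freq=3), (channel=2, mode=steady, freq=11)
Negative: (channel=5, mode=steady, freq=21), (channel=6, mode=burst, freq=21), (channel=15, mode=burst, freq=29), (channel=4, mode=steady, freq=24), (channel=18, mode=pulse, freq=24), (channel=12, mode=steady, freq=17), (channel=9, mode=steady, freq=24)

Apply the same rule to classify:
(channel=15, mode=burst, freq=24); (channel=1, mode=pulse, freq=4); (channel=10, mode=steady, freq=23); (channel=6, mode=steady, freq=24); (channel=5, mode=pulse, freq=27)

Negative, Positive, Negative, Negative, Negative

The classifier is using: freq ≤ 11.
Negative: (channel=15, mode=burst, freq=24), since freq = 24.
Positive: (channel=1, mode=pulse, freq=4), since freq = 4.
Negative: (channel=10, mode=steady, freq=23), since freq = 23.
Negative: (channel=6, mode=steady, freq=24), since freq = 24.
Negative: (channel=5, mode=pulse, freq=27), since freq = 27.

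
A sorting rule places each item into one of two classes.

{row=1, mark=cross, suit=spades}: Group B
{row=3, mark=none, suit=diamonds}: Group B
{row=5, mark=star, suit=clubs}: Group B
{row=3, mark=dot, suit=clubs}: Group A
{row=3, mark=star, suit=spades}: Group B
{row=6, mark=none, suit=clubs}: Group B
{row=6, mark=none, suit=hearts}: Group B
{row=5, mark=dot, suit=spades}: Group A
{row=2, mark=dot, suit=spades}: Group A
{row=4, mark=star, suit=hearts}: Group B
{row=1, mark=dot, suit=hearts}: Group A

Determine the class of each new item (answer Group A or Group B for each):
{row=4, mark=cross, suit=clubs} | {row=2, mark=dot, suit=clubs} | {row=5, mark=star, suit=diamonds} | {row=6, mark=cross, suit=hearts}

The pattern is that an item is 'Group A' exactly when: mark is dot.

Group B, Group A, Group B, Group B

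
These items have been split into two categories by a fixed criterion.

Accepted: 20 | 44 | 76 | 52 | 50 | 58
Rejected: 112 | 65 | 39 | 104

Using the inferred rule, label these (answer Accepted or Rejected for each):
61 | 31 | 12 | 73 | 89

Rejected, Rejected, Accepted, Rejected, Rejected

The common property of the 'Accepted' items is: even AND at most 76. No 'Rejected' item has it.
61: 61 is odd, 61 ≤ 76 — does not satisfy this, so Rejected. 31: 31 is odd, 31 ≤ 76 — does not satisfy this, so Rejected. 12: 12 is even, 12 ≤ 76 — passes, so Accepted. 73: 73 is odd, 73 ≤ 76 — does not satisfy this, so Rejected. 89: 89 is odd, 89 > 76 — does not satisfy this, so Rejected.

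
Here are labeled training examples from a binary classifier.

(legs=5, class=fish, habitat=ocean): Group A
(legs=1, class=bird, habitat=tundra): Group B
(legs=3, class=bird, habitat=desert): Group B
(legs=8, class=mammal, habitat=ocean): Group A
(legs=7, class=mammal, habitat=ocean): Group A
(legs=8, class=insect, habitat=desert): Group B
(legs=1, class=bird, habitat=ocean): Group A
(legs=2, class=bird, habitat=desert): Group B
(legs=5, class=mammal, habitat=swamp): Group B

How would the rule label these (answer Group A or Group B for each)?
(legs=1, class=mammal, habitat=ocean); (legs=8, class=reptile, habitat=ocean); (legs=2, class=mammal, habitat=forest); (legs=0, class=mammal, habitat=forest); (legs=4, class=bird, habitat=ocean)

Group A, Group A, Group B, Group B, Group A

The pattern is that an item is 'Group A' exactly when: habitat is ocean.
(legs=1, class=mammal, habitat=ocean): habitat is ocean — passes, so Group A. (legs=8, class=reptile, habitat=ocean): habitat is ocean — passes, so Group A. (legs=2, class=mammal, habitat=forest): habitat is forest — lacks this property, so Group B. (legs=0, class=mammal, habitat=forest): habitat is forest — lacks this property, so Group B. (legs=4, class=bird, habitat=ocean): habitat is ocean — passes, so Group A.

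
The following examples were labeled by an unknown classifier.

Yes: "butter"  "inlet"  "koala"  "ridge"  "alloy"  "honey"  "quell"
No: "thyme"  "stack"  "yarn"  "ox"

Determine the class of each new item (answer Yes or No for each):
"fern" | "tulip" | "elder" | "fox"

Every 'Yes' example satisfies: has ≥ 2 vowels. None of the 'No' examples do.
No: "fern", since 1 vowel.
Yes: "tulip", since 2 vowels.
Yes: "elder", since 2 vowels.
No: "fox", since 1 vowel.

No, Yes, Yes, No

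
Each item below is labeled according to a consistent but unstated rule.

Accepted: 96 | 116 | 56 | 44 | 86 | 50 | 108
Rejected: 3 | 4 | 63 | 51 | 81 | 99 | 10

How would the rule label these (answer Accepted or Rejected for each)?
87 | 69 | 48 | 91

Rejected, Rejected, Accepted, Rejected

The common property of the 'Accepted' items is: even AND at least 44. No 'Rejected' item has it.
87: Rejected (87 is odd, 87 ≥ 44). 69: Rejected (69 is odd, 69 ≥ 44). 48: Accepted (48 is even, 48 ≥ 44). 91: Rejected (91 is odd, 91 ≥ 44).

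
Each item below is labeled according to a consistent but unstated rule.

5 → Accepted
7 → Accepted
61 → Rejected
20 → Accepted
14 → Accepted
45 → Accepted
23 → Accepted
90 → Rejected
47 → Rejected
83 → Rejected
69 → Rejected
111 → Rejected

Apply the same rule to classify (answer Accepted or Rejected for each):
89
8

Rejected, Accepted

Every 'Accepted' example satisfies: at most 45. None of the 'Rejected' examples do.
89: 89 > 45 — fails this test, so Rejected. 8: 8 ≤ 45 — meets the rule, so Accepted.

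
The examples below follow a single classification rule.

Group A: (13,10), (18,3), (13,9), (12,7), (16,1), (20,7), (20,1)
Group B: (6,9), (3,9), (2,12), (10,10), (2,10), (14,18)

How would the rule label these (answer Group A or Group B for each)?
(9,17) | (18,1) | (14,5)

The distinguishing property — first > second — holds for all the 'Group A' cases and none of the 'Group B' cases.

Group B, Group A, Group A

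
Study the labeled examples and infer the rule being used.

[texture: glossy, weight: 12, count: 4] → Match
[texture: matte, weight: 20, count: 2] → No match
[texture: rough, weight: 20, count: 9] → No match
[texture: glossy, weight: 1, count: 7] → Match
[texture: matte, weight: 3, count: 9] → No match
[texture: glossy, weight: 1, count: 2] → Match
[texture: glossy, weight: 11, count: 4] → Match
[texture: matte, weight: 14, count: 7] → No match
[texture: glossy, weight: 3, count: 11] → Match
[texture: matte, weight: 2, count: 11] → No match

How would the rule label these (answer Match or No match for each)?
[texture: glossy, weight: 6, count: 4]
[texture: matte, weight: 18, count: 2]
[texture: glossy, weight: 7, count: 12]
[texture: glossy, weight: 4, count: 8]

Comparing the two groups points to one rule — texture is glossy.

Match, No match, Match, Match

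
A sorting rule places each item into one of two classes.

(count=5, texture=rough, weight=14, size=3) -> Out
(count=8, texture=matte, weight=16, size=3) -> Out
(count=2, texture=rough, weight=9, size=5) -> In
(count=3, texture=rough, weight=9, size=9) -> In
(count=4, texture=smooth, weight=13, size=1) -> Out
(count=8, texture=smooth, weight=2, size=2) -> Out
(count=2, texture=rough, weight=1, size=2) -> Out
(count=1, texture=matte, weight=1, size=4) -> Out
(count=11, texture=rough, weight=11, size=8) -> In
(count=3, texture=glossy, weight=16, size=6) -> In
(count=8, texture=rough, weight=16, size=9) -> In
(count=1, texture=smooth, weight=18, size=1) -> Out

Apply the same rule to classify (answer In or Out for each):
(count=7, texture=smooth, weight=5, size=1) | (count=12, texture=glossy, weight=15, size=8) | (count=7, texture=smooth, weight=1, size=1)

Out, In, Out

The rule appears to be: size ≥ 5.
(count=7, texture=smooth, weight=5, size=1): size = 1, fails the rule → Out.
(count=12, texture=glossy, weight=15, size=8): size = 8, has this property → In.
(count=7, texture=smooth, weight=1, size=1): size = 1, fails the rule → Out.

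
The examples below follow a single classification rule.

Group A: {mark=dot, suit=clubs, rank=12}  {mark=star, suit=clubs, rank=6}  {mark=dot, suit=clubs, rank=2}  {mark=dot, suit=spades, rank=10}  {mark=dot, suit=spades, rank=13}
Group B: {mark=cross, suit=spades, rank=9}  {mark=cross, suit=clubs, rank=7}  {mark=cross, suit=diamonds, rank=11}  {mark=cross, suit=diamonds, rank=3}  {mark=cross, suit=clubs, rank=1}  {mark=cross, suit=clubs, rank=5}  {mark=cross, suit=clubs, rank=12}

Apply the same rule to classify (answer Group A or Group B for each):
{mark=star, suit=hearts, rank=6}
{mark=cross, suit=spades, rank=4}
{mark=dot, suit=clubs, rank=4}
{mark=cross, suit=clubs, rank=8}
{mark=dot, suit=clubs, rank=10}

Group A, Group B, Group A, Group B, Group A

The rule appears to be: mark is not cross.
{mark=star, suit=hearts, rank=6}: mark is star — has this property, so Group A. {mark=cross, suit=spades, rank=4}: mark is cross — lacks this property, so Group B. {mark=dot, suit=clubs, rank=4}: mark is dot — has this property, so Group A. {mark=cross, suit=clubs, rank=8}: mark is cross — lacks this property, so Group B. {mark=dot, suit=clubs, rank=10}: mark is dot — has this property, so Group A.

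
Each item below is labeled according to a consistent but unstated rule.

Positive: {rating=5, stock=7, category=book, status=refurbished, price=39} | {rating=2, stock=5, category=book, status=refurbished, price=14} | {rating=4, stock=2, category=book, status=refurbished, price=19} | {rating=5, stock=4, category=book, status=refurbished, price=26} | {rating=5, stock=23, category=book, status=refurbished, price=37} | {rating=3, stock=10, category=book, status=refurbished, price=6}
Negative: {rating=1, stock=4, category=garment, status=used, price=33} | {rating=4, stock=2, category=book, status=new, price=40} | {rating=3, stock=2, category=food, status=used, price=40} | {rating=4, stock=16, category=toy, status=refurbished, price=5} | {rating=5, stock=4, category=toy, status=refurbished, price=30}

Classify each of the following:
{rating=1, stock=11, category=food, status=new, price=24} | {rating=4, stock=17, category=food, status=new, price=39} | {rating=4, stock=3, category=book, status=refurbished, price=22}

One predicate separates the groups cleanly: status is refurbished AND category is book.

Negative, Negative, Positive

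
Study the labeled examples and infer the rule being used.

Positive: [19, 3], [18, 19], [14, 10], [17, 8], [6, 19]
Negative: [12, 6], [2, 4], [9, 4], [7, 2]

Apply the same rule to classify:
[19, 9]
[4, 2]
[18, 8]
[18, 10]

Positive, Negative, Positive, Positive

A rule that fits every label: sum ≥ 22 — true of each 'Positive' example, false of each 'Negative' one.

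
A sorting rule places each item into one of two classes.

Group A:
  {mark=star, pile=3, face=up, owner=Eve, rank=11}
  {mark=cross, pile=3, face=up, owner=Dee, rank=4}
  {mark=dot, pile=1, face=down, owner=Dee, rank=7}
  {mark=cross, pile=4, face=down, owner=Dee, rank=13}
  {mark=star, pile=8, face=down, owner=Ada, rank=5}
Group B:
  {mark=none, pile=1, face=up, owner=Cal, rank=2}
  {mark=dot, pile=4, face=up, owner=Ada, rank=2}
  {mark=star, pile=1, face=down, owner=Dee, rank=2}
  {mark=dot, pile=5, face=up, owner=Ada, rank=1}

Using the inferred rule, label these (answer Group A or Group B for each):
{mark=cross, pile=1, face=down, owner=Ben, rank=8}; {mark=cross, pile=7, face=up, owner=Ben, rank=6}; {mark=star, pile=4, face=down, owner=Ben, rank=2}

Group A, Group A, Group B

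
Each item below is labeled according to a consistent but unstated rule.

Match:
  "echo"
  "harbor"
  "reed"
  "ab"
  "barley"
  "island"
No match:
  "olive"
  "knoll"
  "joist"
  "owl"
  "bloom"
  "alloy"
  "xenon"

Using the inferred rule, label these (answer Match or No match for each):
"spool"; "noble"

One predicate separates the groups cleanly: even length.
"spool" — length 5, hence No match. "noble" — length 5, hence No match.

No match, No match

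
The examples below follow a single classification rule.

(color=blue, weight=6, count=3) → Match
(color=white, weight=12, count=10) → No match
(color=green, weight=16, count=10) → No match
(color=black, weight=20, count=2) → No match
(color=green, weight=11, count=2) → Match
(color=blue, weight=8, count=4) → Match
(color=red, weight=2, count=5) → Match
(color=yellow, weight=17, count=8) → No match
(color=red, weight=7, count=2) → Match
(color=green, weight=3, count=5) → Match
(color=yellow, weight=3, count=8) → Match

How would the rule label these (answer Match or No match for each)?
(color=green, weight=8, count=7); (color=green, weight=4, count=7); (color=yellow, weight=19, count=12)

A rule that fits every label: weight ≤ 11 — true of each 'Match' example, false of each 'No match' one.

Match, Match, No match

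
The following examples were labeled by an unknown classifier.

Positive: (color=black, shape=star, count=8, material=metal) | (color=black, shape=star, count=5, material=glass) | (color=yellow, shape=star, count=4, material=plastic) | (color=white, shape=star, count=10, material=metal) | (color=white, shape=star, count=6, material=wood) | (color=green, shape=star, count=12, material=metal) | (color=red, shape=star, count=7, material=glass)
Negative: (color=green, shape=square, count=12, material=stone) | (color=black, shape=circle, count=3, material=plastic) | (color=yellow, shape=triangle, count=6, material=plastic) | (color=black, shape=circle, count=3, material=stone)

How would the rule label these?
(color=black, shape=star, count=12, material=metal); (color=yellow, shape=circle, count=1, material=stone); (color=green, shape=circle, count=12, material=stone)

The distinguishing property — shape is star — holds for all the 'Positive' cases and none of the 'Negative' cases.
(color=black, shape=star, count=12, material=metal): shape is star — meets the rule, so Positive.
(color=yellow, shape=circle, count=1, material=stone): shape is circle — fails this test, so Negative.
(color=green, shape=circle, count=12, material=stone): shape is circle — fails this test, so Negative.

Positive, Negative, Negative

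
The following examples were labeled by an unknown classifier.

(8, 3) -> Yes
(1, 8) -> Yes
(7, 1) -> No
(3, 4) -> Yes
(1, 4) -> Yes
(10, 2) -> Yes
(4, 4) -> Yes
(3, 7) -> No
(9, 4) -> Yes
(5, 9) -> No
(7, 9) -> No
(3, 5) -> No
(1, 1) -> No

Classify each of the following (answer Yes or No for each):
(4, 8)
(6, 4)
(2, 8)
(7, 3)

Yes, Yes, Yes, No

The common property of the 'Yes' items is: product is even. No 'No' item has it.
(4, 8) → 4·8 = 32 → Yes.
(6, 4) → 6·4 = 24 → Yes.
(2, 8) → 2·8 = 16 → Yes.
(7, 3) → 7·3 = 21 → No.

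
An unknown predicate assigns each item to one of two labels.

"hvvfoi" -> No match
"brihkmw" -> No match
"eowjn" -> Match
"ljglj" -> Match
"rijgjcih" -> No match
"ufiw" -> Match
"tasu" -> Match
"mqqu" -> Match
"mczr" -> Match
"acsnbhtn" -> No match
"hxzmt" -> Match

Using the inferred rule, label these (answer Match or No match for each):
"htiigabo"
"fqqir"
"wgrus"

No match, Match, Match

The common property of the 'Match' items is: length ≤ 5. No 'No match' item has it.
"htiigabo": length 8, fails the rule → No match. "fqqir": length 5, matches → Match. "wgrus": length 5, matches → Match.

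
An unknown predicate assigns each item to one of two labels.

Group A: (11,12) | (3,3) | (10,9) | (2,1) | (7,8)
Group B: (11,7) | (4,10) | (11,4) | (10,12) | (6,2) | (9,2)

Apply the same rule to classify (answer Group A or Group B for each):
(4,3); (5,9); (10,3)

Rule: |first − second| ≤ 1. This holds for each 'Group A' example and fails for each 'Group B' one.
(4,3) — |4−3| = 1, hence Group A.
(5,9) — |5−9| = 4, hence Group B.
(10,3) — |10−3| = 7, hence Group B.

Group A, Group B, Group B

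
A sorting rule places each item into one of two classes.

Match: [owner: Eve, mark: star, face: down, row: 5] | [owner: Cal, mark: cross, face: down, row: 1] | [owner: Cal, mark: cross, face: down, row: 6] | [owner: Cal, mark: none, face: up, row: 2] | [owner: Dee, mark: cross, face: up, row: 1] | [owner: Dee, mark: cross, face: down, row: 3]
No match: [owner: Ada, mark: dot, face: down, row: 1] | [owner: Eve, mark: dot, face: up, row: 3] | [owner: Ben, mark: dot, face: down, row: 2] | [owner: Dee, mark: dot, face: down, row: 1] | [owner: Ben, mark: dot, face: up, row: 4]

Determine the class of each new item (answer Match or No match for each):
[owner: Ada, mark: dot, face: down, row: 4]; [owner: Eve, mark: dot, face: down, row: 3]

No match, No match

The simplest hypothesis consistent with all the labels is: mark is not dot.
[owner: Ada, mark: dot, face: down, row: 4] — mark is dot, hence No match. [owner: Eve, mark: dot, face: down, row: 3] — mark is dot, hence No match.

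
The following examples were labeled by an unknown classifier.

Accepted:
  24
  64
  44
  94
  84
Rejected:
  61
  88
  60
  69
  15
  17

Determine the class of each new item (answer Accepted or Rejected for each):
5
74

The simplest hypothesis consistent with all the labels is: ends in digit 4.
5 — last digit 5, hence Rejected. 74 — last digit 4, hence Accepted.

Rejected, Accepted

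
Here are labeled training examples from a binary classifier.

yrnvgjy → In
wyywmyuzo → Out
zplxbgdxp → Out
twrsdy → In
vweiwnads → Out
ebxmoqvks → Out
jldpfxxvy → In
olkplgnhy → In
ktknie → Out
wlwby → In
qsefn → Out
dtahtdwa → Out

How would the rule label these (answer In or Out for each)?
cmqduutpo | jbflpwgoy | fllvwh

Looking at the examples, the only property every 'In' case has and every 'Out' case lacks is: ends with 'y'.
cmqduutpo: Out (ends with 'o').
jbflpwgoy: In (ends with 'y').
fllvwh: Out (ends with 'h').

Out, In, Out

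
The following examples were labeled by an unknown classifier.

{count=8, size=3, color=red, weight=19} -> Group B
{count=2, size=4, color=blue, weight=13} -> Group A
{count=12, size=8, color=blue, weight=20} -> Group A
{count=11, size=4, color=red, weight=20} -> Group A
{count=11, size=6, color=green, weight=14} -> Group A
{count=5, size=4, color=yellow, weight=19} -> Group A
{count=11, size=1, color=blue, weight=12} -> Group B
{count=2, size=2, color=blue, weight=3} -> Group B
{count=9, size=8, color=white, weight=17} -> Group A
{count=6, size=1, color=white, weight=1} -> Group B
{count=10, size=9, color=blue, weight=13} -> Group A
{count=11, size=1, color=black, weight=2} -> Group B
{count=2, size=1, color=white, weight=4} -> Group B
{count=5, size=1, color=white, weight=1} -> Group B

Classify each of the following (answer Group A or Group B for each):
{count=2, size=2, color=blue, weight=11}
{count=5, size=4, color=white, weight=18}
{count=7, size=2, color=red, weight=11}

Group B, Group A, Group B

Every 'Group A' example satisfies: size ≥ 4. None of the 'Group B' examples do.
{count=2, size=2, color=blue, weight=11}: size = 2 — doesn't match, so Group B.
{count=5, size=4, color=white, weight=18}: size = 4 — matches, so Group A.
{count=7, size=2, color=red, weight=11}: size = 2 — doesn't match, so Group B.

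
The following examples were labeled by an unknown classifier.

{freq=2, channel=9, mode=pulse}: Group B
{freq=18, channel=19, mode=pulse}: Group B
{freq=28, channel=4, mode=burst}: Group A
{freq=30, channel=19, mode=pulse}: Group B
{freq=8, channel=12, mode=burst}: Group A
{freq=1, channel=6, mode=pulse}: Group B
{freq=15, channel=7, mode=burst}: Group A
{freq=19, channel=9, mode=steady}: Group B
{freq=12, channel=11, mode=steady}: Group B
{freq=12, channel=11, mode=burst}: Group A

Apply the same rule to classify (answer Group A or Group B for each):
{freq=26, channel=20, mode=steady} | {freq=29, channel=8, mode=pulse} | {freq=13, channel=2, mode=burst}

The common property of the 'Group A' items is: mode is burst. No 'Group B' item has it.
{freq=26, channel=20, mode=steady}: mode is steady, does not pass → Group B.
{freq=29, channel=8, mode=pulse}: mode is pulse, does not pass → Group B.
{freq=13, channel=2, mode=burst}: mode is burst, checks out → Group A.

Group B, Group B, Group A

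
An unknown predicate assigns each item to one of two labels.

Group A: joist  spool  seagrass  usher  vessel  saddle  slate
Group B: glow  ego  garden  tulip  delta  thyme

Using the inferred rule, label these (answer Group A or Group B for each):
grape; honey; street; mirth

Group B, Group B, Group A, Group B

Comparing the two groups points to one rule — contains 's'.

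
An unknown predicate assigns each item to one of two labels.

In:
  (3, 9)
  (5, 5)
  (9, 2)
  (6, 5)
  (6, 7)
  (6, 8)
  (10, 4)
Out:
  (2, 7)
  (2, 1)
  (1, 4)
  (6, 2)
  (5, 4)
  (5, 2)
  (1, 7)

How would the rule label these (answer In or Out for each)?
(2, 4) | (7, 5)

Out, In

Rule: sum ≥ 10. This holds for each 'In' example and fails for each 'Out' one.
(2, 4): 2+4 = 6, does not pass → Out. (7, 5): 7+5 = 12, matches → In.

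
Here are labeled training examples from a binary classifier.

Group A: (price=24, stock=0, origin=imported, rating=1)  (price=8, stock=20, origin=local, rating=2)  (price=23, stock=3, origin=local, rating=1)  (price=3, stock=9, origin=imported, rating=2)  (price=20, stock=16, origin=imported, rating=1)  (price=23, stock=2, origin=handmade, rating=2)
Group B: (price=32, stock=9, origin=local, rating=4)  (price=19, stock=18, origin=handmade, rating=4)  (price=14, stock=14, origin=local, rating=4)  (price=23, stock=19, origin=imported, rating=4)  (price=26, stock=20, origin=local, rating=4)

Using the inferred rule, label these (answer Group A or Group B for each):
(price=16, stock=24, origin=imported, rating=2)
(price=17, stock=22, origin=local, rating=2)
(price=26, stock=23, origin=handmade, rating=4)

Group A, Group A, Group B

The distinguishing property — rating ≤ 2 — holds for all the 'Group A' cases and none of the 'Group B' cases.
(price=16, stock=24, origin=imported, rating=2) — rating = 2, hence Group A. (price=17, stock=22, origin=local, rating=2) — rating = 2, hence Group A. (price=26, stock=23, origin=handmade, rating=4) — rating = 4, hence Group B.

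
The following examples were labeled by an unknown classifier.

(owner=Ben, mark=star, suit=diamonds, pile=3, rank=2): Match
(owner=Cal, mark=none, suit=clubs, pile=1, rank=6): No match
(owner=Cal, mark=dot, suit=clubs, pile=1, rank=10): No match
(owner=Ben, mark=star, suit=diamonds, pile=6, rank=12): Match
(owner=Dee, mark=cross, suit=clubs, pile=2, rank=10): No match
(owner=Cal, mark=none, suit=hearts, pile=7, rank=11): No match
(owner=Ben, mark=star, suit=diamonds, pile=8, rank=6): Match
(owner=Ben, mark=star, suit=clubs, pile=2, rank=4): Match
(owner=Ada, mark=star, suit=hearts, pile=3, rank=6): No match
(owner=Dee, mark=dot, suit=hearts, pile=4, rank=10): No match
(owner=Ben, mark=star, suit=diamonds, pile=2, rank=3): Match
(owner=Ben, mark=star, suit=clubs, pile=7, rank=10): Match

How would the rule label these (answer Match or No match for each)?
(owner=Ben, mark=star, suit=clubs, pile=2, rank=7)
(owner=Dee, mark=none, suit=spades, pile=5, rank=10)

Match, No match

Looking at the examples, the only property every 'Match' case has and every 'No match' case lacks is: owner is Ben.
(owner=Ben, mark=star, suit=clubs, pile=2, rank=7): owner is Ben — checks out, so Match.
(owner=Dee, mark=none, suit=spades, pile=5, rank=10): owner is Dee — doesn't qualify, so No match.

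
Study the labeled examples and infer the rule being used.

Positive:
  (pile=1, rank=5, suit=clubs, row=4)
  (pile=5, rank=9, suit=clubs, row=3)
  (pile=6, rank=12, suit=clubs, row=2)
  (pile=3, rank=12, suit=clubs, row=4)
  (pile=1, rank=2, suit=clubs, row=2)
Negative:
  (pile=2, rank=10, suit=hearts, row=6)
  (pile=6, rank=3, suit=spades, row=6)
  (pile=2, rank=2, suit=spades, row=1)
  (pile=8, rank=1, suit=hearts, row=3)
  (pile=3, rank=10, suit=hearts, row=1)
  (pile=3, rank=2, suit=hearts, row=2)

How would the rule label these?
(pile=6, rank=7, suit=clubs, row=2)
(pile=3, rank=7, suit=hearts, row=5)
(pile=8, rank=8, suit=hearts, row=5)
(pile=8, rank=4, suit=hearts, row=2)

Positive, Negative, Negative, Negative

A rule that fits every label: suit is clubs — true of each 'Positive' example, false of each 'Negative' one.
(pile=6, rank=7, suit=clubs, row=2): Positive (suit is clubs).
(pile=3, rank=7, suit=hearts, row=5): Negative (suit is hearts).
(pile=8, rank=8, suit=hearts, row=5): Negative (suit is hearts).
(pile=8, rank=4, suit=hearts, row=2): Negative (suit is hearts).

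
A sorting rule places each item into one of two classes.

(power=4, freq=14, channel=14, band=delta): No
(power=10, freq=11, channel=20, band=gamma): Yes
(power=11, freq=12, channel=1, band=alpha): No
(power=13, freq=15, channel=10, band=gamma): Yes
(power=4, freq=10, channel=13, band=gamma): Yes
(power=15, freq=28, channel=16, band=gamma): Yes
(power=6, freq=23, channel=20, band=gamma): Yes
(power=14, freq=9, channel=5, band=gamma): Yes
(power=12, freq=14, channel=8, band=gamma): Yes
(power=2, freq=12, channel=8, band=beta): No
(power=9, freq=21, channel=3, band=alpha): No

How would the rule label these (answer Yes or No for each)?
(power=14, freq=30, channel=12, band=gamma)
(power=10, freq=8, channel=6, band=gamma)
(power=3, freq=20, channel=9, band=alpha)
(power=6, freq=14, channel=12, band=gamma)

Every 'Yes' example satisfies: band is gamma. None of the 'No' examples do.
(power=14, freq=30, channel=12, band=gamma): band is gamma — satisfies this, so Yes. (power=10, freq=8, channel=6, band=gamma): band is gamma — satisfies this, so Yes. (power=3, freq=20, channel=9, band=alpha): band is alpha — does not satisfy this, so No. (power=6, freq=14, channel=12, band=gamma): band is gamma — satisfies this, so Yes.

Yes, Yes, No, Yes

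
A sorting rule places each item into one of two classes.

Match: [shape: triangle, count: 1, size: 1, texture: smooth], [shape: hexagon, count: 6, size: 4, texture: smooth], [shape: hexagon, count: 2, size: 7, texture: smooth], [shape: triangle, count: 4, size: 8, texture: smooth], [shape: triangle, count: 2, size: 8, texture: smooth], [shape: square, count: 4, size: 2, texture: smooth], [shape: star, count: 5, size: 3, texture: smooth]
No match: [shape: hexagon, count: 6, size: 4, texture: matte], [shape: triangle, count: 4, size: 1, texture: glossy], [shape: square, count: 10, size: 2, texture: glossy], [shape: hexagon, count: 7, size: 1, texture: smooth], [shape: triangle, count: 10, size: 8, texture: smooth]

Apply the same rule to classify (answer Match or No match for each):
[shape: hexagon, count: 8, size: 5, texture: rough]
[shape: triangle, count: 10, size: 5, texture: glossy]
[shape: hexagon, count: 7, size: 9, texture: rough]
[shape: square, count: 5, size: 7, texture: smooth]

No match, No match, No match, Match

The common property of the 'Match' items is: texture is smooth AND count ≤ 6. No 'No match' item has it.
[shape: hexagon, count: 8, size: 5, texture: rough]: texture is rough, count = 8, does not satisfy this → No match. [shape: triangle, count: 10, size: 5, texture: glossy]: texture is glossy, count = 10, does not satisfy this → No match. [shape: hexagon, count: 7, size: 9, texture: rough]: texture is rough, count = 7, does not satisfy this → No match. [shape: square, count: 5, size: 7, texture: smooth]: texture is smooth, count = 5, matches → Match.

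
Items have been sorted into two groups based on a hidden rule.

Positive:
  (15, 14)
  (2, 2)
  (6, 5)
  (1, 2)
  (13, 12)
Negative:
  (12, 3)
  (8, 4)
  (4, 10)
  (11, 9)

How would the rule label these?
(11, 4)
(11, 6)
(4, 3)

Negative, Negative, Positive

The rule appears to be: |first − second| ≤ 1.
(11, 4): |11−4| = 7 — does not satisfy this, so Negative. (11, 6): |11−6| = 5 — does not satisfy this, so Negative. (4, 3): |4−3| = 1 — has this property, so Positive.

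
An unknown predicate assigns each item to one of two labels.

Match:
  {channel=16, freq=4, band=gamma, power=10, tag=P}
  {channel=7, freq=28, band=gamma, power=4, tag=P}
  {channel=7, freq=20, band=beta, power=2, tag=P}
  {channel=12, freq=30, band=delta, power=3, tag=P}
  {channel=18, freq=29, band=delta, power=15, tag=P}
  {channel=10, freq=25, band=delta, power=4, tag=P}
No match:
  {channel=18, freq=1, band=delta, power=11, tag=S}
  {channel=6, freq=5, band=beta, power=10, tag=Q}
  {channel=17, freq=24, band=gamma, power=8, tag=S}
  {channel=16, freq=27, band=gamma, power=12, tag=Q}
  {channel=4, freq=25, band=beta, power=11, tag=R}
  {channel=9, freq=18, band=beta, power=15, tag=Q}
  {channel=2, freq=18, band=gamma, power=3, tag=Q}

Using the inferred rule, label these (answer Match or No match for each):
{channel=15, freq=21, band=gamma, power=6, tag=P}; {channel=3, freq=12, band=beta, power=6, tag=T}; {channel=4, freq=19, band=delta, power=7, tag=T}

Match, No match, No match

One predicate separates the groups cleanly: tag is P.
{channel=15, freq=21, band=gamma, power=6, tag=P}: tag is P — checks out, so Match.
{channel=3, freq=12, band=beta, power=6, tag=T}: tag is T — fails this test, so No match.
{channel=4, freq=19, band=delta, power=7, tag=T}: tag is T — fails this test, so No match.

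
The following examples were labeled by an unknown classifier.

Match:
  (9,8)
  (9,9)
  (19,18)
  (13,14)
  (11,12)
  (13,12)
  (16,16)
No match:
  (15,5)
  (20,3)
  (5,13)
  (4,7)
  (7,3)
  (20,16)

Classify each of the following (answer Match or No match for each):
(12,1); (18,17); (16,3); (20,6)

No match, Match, No match, No match

The distinguishing property — |first − second| ≤ 1 — holds for all the 'Match' cases and none of the 'No match' cases.
(12,1): |12−1| = 11 — lacks this property, so No match.
(18,17): |18−17| = 1 — has this property, so Match.
(16,3): |16−3| = 13 — lacks this property, so No match.
(20,6): |20−6| = 14 — lacks this property, so No match.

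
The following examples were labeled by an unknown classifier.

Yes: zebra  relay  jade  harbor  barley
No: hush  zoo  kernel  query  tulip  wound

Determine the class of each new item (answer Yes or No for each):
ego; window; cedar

'Yes' ⟺ contains 'a'.
ego — no 'a', hence No. window — no 'a', hence No. cedar — has 'a', hence Yes.

No, No, Yes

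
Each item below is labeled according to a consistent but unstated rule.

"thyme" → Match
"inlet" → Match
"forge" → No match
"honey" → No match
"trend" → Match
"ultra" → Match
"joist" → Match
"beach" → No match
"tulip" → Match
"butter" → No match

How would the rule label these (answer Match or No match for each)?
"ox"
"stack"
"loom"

No match, Match, No match

A rule that fits every label: odd length AND contains 't' — true of each 'Match' example, false of each 'No match' one.
"ox": length 2, no 't', does not satisfy this → No match. "stack": length 5, has 't', satisfies this → Match. "loom": length 4, no 't', does not satisfy this → No match.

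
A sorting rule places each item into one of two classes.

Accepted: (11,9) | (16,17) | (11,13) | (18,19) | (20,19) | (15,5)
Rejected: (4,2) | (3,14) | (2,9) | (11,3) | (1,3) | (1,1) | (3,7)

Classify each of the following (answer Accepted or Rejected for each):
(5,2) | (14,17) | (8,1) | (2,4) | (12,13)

Rejected, Accepted, Rejected, Rejected, Accepted

Every 'Accepted' example satisfies: sum ≥ 20. None of the 'Rejected' examples do.
(5,2): 5+2 = 7 — does not fit, so Rejected.
(14,17): 14+17 = 31 — has this property, so Accepted.
(8,1): 8+1 = 9 — does not fit, so Rejected.
(2,4): 2+4 = 6 — does not fit, so Rejected.
(12,13): 12+13 = 25 — has this property, so Accepted.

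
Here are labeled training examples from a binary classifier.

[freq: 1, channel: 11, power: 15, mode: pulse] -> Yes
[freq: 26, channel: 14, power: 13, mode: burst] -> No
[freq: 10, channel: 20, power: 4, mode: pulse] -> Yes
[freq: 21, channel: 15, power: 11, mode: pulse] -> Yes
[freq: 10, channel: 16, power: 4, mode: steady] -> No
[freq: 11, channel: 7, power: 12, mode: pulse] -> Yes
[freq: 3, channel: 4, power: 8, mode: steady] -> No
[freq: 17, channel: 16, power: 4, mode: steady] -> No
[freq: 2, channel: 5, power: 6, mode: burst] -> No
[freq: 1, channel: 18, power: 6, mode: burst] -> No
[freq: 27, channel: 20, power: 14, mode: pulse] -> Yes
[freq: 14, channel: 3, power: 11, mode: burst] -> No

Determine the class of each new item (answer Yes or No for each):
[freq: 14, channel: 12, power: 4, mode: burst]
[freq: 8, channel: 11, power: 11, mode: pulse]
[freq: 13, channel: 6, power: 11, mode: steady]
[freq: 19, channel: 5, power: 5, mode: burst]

Rule: mode is pulse. This holds for each 'Yes' example and fails for each 'No' one.
No: [freq: 14, channel: 12, power: 4, mode: burst], since mode is burst. Yes: [freq: 8, channel: 11, power: 11, mode: pulse], since mode is pulse. No: [freq: 13, channel: 6, power: 11, mode: steady], since mode is steady. No: [freq: 19, channel: 5, power: 5, mode: burst], since mode is burst.

No, Yes, No, No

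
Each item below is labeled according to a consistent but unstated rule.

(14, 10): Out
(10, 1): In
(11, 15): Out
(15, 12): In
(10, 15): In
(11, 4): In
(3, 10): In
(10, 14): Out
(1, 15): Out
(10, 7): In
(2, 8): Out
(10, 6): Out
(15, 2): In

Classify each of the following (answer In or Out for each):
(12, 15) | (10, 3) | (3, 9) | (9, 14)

The common property of the 'In' items is: sum is odd. No 'Out' item has it.
(12, 15): 12+15 = 27, passes → In.
(10, 3): 10+3 = 13, passes → In.
(3, 9): 3+9 = 12, fails this test → Out.
(9, 14): 9+14 = 23, passes → In.

In, In, Out, In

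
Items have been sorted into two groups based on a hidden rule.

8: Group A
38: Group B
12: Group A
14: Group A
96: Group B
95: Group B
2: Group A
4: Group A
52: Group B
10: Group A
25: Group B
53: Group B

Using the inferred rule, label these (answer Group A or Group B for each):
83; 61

One predicate separates the groups cleanly: at most 14.

Group B, Group B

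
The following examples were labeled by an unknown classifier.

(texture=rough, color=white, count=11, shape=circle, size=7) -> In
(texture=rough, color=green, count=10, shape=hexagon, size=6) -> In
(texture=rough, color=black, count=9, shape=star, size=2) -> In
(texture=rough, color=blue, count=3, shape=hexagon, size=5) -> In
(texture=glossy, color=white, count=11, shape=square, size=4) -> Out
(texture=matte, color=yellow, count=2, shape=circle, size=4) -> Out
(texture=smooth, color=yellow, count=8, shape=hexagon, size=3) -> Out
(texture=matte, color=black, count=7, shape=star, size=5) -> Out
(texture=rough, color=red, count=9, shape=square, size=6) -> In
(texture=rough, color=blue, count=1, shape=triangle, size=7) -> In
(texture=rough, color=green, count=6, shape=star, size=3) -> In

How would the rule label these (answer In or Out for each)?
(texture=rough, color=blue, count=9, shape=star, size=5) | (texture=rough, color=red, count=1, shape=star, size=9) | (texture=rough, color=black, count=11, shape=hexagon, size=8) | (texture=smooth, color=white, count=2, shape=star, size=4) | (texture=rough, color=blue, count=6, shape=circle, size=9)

One predicate separates the groups cleanly: texture is rough.
In: (texture=rough, color=blue, count=9, shape=star, size=5), since texture is rough. In: (texture=rough, color=red, count=1, shape=star, size=9), since texture is rough. In: (texture=rough, color=black, count=11, shape=hexagon, size=8), since texture is rough. Out: (texture=smooth, color=white, count=2, shape=star, size=4), since texture is smooth. In: (texture=rough, color=blue, count=6, shape=circle, size=9), since texture is rough.

In, In, In, Out, In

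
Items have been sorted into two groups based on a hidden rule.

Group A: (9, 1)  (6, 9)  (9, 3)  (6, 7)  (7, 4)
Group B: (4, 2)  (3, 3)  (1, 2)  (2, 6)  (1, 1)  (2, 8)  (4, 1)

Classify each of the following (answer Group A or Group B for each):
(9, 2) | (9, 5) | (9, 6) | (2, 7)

Group A, Group A, Group A, Group B

All 'Group A' examples share one property — first ≥ 6 — and every 'Group B' example lacks it.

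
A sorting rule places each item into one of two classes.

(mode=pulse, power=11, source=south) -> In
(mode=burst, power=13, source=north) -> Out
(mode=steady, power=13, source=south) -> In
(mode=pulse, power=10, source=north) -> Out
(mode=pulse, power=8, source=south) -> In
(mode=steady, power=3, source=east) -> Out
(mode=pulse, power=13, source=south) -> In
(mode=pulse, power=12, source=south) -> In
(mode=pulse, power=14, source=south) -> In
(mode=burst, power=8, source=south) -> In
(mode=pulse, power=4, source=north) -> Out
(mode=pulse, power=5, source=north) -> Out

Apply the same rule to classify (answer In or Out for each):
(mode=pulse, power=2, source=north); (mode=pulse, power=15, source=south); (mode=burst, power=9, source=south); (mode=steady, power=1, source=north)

One predicate separates the groups cleanly: source is south.
(mode=pulse, power=2, source=north): source is north — lacks this property, so Out.
(mode=pulse, power=15, source=south): source is south — matches, so In.
(mode=burst, power=9, source=south): source is south — matches, so In.
(mode=steady, power=1, source=north): source is north — lacks this property, so Out.

Out, In, In, Out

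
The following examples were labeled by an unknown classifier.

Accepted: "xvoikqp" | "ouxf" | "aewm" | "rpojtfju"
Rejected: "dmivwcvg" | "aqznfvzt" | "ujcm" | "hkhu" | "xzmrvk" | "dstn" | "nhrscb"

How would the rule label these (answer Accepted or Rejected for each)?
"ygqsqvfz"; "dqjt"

Rejected, Rejected

All 'Accepted' examples share one property — has ≥ 2 vowels — and every 'Rejected' example lacks it.
"ygqsqvfz" → 0 vowels → Rejected. "dqjt" → 0 vowels → Rejected.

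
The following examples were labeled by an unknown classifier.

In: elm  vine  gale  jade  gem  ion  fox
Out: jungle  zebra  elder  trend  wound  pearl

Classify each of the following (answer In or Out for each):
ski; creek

All 'In' examples share one property — length ≤ 4 — and every 'Out' example lacks it.
ski — length 3, hence In.
creek — length 5, hence Out.

In, Out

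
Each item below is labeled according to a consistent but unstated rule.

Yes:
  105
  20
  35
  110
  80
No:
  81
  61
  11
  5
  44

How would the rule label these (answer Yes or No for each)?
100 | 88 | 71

A rule that fits every label: multiple of 5 AND at least 11 — true of each 'Yes' example, false of each 'No' one.
100: 100 = 5·20, 100 ≥ 11 — meets the rule, so Yes. 88: 88 = 5·17 + 3, 88 ≥ 11 — doesn't qualify, so No. 71: 71 = 5·14 + 1, 71 ≥ 11 — doesn't qualify, so No.

Yes, No, No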